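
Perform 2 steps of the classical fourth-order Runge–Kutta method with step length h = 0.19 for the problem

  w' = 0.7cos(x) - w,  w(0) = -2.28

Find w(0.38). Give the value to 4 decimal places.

-1.3437

RK4: k1 = f(x_n, w_n); k2 = f(x_n + h/2, w_n + (h/2)·k1); k3 = f(x_n + h/2, w_n + (h/2)·k2); k4 = f(x_n + h, w_n + h·k3); w_{n+1} = w_n + (h/6)·(k1 + 2k2 + 2k3 + k4).
x=0.000000, w=-2.280000:
  k1 = f(0.000000, -2.280000) = 2.980000
  k2 = f(0.095000, -1.996900) = 2.693744
  k3 = f(0.095000, -2.024094) = 2.720938
  k4 = f(0.190000, -1.763022) = 2.450425
  w ← -2.280000 + (0.19/6)·(k1 + 2k2 + 2k3 + k4) = -1.765107
x=0.190000, w=-1.765107:
  k1 = f(0.190000, -1.765107) = 2.452510
  k2 = f(0.285000, -1.532118) = 2.203881
  k3 = f(0.285000, -1.555738) = 2.227501
  k4 = f(0.380000, -1.341881) = 1.991947
  w ← -1.765107 + (0.19/6)·(k1 + 2k2 + 2k3 + k4) = -1.343711
w(0.38) ≈ -1.3437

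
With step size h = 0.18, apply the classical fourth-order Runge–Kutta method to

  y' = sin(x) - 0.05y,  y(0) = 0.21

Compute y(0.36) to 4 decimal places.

0.2700

RK4: k1 = f(x_n, y_n); k2 = f(x_n + h/2, y_n + (h/2)·k1); k3 = f(x_n + h/2, y_n + (h/2)·k2); k4 = f(x_n + h, y_n + h·k3); y_{n+1} = y_n + (h/6)·(k1 + 2k2 + 2k3 + k4).
x=0.000000, y=0.210000:
  k1 = f(0.000000, 0.210000) = -0.010500
  k2 = f(0.090000, 0.209055) = 0.079426
  k3 = f(0.090000, 0.217148) = 0.079021
  k4 = f(0.180000, 0.224224) = 0.167818
  y ← 0.210000 + (0.18/6)·(k1 + 2k2 + 2k3 + k4) = 0.224226
x=0.180000, y=0.224226:
  k1 = f(0.180000, 0.224226) = 0.167818
  k2 = f(0.270000, 0.239330) = 0.254765
  k3 = f(0.270000, 0.247155) = 0.254374
  k4 = f(0.360000, 0.270014) = 0.338774
  y ← 0.224226 + (0.18/6)·(k1 + 2k2 + 2k3 + k4) = 0.269972
y(0.36) ≈ 0.2700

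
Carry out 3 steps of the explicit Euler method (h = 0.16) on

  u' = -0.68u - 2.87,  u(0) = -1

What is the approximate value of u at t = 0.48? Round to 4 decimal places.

Euler: u_{n+1} = u_n + h·f(t_n, u_n).
t=0.000000, u=-1.000000: f=-2.190000 → u ← -1.000000 + 0.16·(-2.190000) = -1.350400
t=0.160000, u=-1.350400: f=-1.951728 → u ← -1.350400 + 0.16·(-1.951728) = -1.662676
t=0.320000, u=-1.662676: f=-1.739380 → u ← -1.662676 + 0.16·(-1.739380) = -1.940977
u(0.48) ≈ -1.9410

-1.9410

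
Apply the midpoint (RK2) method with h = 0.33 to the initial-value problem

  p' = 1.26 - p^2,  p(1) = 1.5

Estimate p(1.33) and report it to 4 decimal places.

1.3262

Midpoint: k1 = f(t_n, p_n); k2 = f(t_n + h/2, p_n + (h/2)·k1); p_{n+1} = p_n + h·k2.
t=1.000000, p=1.500000:
  k1 = f(1.000000, 1.500000) = -0.990000
  k2 = f(1.165000, 1.336650) = -0.526633
  p ← 1.500000 + 0.33·(-0.526633) = 1.326211
p(1.33) ≈ 1.3262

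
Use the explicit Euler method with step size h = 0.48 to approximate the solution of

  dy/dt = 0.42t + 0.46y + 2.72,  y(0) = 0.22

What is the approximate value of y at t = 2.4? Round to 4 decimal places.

11.9232

Euler: y_{n+1} = y_n + h·f(t_n, y_n).
t=0.000000, y=0.220000: f=2.821200 → y ← 0.220000 + 0.48·2.821200 = 1.574176
t=0.480000, y=1.574176: f=3.645721 → y ← 1.574176 + 0.48·3.645721 = 3.324122
t=0.960000, y=3.324122: f=4.652296 → y ← 3.324122 + 0.48·4.652296 = 5.557224
t=1.440000, y=5.557224: f=5.881123 → y ← 5.557224 + 0.48·5.881123 = 8.380163
t=1.920000, y=8.380163: f=7.381275 → y ← 8.380163 + 0.48·7.381275 = 11.923175
y(2.4) ≈ 11.9232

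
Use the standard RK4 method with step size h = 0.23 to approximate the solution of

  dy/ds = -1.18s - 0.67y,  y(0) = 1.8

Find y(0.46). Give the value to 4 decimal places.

1.2096

RK4: k1 = f(s_n, y_n); k2 = f(s_n + h/2, y_n + (h/2)·k1); k3 = f(s_n + h/2, y_n + (h/2)·k2); k4 = f(s_n + h, y_n + h·k3); y_{n+1} = y_n + (h/6)·(k1 + 2k2 + 2k3 + k4).
s=0.000000, y=1.800000:
  k1 = f(0.000000, 1.800000) = -1.206000
  k2 = f(0.115000, 1.661310) = -1.248778
  k3 = f(0.115000, 1.656391) = -1.245482
  k4 = f(0.230000, 1.513539) = -1.285471
  y ← 1.800000 + (0.23/6)·(k1 + 2k2 + 2k3 + k4) = 1.513267
s=0.230000, y=1.513267:
  k1 = f(0.230000, 1.513267) = -1.285289
  k2 = f(0.345000, 1.365459) = -1.321957
  k3 = f(0.345000, 1.361242) = -1.319132
  k4 = f(0.460000, 1.209867) = -1.353411
  y ← 1.513267 + (0.23/6)·(k1 + 2k2 + 2k3 + k4) = 1.209633
y(0.46) ≈ 1.2096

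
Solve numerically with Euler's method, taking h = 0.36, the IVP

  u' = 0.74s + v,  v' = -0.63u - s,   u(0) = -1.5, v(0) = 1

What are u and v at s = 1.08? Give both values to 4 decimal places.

0.1591, 1.3373

Euler on (u,v): u_{n+1} = u_n + h·u', v_{n+1} = v_n + h·v'.
0.000000: (-1.500000, 1.000000); f=(1.000000, 0.945000) → (-1.140000, 1.340200)
0.360000: (-1.140000, 1.340200); f=(1.606600, 0.358200) → (-0.561624, 1.469152)
0.720000: (-0.561624, 1.469152); f=(2.001952, -0.366177) → (0.159079, 1.337328)
(u(1.08), v(1.08)) ≈ (0.1591, 1.3373)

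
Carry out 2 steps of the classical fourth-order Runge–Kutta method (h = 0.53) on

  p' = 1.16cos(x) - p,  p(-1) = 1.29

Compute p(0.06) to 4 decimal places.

1.1215

RK4: k1 = f(x_n, p_n); k2 = f(x_n + h/2, p_n + (h/2)·k1); k3 = f(x_n + h/2, p_n + (h/2)·k2); k4 = f(x_n + h, p_n + h·k3); p_{n+1} = p_n + (h/6)·(k1 + 2k2 + 2k3 + k4).
x=-1.000000, p=1.290000:
  k1 = f(-1.000000, 1.290000) = -0.663249
  k2 = f(-0.735000, 1.114239) = -0.253715
  k3 = f(-0.735000, 1.222765) = -0.362242
  k4 = f(-0.470000, 1.098012) = -0.063793
  p ← 1.290000 + (0.53/6)·(k1 + 2k2 + 2k3 + k4) = 1.116959
x=-0.470000, p=1.116959:
  k1 = f(-0.470000, 1.116959) = -0.082740
  k2 = f(-0.205000, 1.095033) = 0.040678
  k3 = f(-0.205000, 1.127739) = 0.007972
  k4 = f(0.060000, 1.121184) = 0.036728
  p ← 1.116959 + (0.53/6)·(k1 + 2k2 + 2k3 + k4) = 1.121489
p(0.06) ≈ 1.1215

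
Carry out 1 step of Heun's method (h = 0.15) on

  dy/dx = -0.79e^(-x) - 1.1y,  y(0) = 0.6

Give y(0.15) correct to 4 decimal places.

0.4087

Heun: k1 = f(x_n, y_n); k2 = f(x_n + h, y_n + h·k1); y_{n+1} = y_n + (h/2)·(k1 + k2).
x=0.000000, y=0.600000:
  k1 = f(0.000000, 0.600000) = -1.450000
  k2 = f(0.150000, 0.382500) = -1.100709
  y ← 0.600000 + (0.15/2)·(-1.450000 + (-1.100709)) = 0.408697
y(0.15) ≈ 0.4087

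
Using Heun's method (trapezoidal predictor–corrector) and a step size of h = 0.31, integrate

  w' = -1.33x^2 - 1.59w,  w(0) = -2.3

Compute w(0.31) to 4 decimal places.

-1.4655

Heun: k1 = f(x_n, w_n); k2 = f(x_n + h, w_n + h·k1); w_{n+1} = w_n + (h/2)·(k1 + k2).
x=0.000000, w=-2.300000:
  k1 = f(0.000000, -2.300000) = 3.657000
  k2 = f(0.310000, -1.166330) = 1.726652
  w ← -2.300000 + (0.31/2)·(3.657000 + 1.726652) = -1.465534
w(0.31) ≈ -1.4655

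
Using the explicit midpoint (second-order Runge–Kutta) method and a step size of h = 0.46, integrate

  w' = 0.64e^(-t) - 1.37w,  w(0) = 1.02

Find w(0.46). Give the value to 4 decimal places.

Midpoint: k1 = f(t_n, w_n); k2 = f(t_n + h/2, w_n + (h/2)·k1); w_{n+1} = w_n + h·k2.
t=0.000000, w=1.020000:
  k1 = f(0.000000, 1.020000) = -0.757400
  k2 = f(0.230000, 0.845798) = -0.650242
  w ← 1.020000 + 0.46·(-0.650242) = 0.720889
w(0.46) ≈ 0.7209

0.7209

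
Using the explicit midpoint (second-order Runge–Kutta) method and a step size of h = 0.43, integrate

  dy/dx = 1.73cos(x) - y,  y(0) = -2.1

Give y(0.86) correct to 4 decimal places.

Midpoint: k1 = f(x_n, y_n); k2 = f(x_n + h/2, y_n + (h/2)·k1); y_{n+1} = y_n + h·k2.
x=0.000000, y=-2.100000:
  k1 = f(0.000000, -2.100000) = 3.830000
  k2 = f(0.215000, -1.276550) = 2.966719
  y ← -2.100000 + 0.43·2.966719 = -0.824311
x=0.430000, y=-0.824311:
  k1 = f(0.430000, -0.824311) = 2.396822
  k2 = f(0.645000, -0.308994) = 1.691437
  y ← -0.824311 + 0.43·1.691437 = -0.096993
y(0.86) ≈ -0.0970

-0.0970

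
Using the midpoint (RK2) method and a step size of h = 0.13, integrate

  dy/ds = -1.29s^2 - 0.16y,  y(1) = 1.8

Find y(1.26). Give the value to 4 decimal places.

Midpoint: k1 = f(s_n, y_n); k2 = f(s_n + h/2, y_n + (h/2)·k1); y_{n+1} = y_n + h·k2.
s=1.000000, y=1.800000:
  k1 = f(1.000000, 1.800000) = -1.578000
  k2 = f(1.065000, 1.697430) = -1.734739
  y ← 1.800000 + 0.13·(-1.734739) = 1.574484
s=1.130000, y=1.574484:
  k1 = f(1.130000, 1.574484) = -1.899118
  k2 = f(1.195000, 1.451041) = -2.074319
  y ← 1.574484 + 0.13·(-2.074319) = 1.304822
y(1.26) ≈ 1.3048

1.3048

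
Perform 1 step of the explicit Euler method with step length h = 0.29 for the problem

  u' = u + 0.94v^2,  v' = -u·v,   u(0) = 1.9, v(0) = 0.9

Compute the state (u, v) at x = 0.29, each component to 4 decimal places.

2.6718, 0.4041

Euler on (u,v): u_{n+1} = u_n + h·u', v_{n+1} = v_n + h·v'.
0.000000: (1.900000, 0.900000); f=(2.661400, -1.710000) → (2.671806, 0.404100)
(u(0.29), v(0.29)) ≈ (2.6718, 0.4041)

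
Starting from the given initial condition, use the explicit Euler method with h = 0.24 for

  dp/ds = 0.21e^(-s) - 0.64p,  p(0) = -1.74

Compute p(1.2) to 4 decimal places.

-0.6435

Euler: p_{n+1} = p_n + h·f(s_n, p_n).
s=0.000000, p=-1.740000: f=1.323600 → p ← -1.740000 + 0.24·1.323600 = -1.422336
s=0.240000, p=-1.422336: f=1.075487 → p ← -1.422336 + 0.24·1.075487 = -1.164219
s=0.480000, p=-1.164219: f=0.875045 → p ← -1.164219 + 0.24·0.875045 = -0.954208
s=0.720000, p=-0.954208: f=0.712911 → p ← -0.954208 + 0.24·0.712911 = -0.783110
s=0.960000, p=-0.783110: f=0.581598 → p ← -0.783110 + 0.24·0.581598 = -0.643526
p(1.2) ≈ -0.6435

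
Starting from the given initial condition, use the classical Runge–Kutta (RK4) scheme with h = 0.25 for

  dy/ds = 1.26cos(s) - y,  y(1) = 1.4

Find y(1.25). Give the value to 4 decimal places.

RK4: k1 = f(s_n, y_n); k2 = f(s_n + h/2, y_n + (h/2)·k1); k3 = f(s_n + h/2, y_n + (h/2)·k2); k4 = f(s_n + h, y_n + h·k3); y_{n+1} = y_n + (h/6)·(k1 + 2k2 + 2k3 + k4).
s=1.000000, y=1.400000:
  k1 = f(1.000000, 1.400000) = -0.719219
  k2 = f(1.125000, 1.310098) = -0.766815
  k3 = f(1.125000, 1.304148) = -0.760866
  k4 = f(1.250000, 1.209784) = -0.812477
  y ← 1.400000 + (0.25/6)·(k1 + 2k2 + 2k3 + k4) = 1.208873
y(1.25) ≈ 1.2089

1.2089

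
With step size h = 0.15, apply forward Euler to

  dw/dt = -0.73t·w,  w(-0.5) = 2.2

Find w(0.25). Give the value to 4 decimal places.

Euler: w_{n+1} = w_n + h·f(t_n, w_n).
t=-0.500000, w=2.200000: f=0.803000 → w ← 2.200000 + 0.15·0.803000 = 2.320450
t=-0.350000, w=2.320450: f=0.592875 → w ← 2.320450 + 0.15·0.592875 = 2.409381
t=-0.200000, w=2.409381: f=0.351770 → w ← 2.409381 + 0.15·0.351770 = 2.462147
t=-0.050000, w=2.462147: f=0.089868 → w ← 2.462147 + 0.15·0.089868 = 2.475627
t=0.100000, w=2.475627: f=-0.180721 → w ← 2.475627 + 0.15·(-0.180721) = 2.448519
w(0.25) ≈ 2.4485

2.4485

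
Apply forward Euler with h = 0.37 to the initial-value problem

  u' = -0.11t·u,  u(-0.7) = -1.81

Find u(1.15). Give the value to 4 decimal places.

-1.7933

Euler: u_{n+1} = u_n + h·f(t_n, u_n).
t=-0.700000, u=-1.810000: f=-0.139370 → u ← -1.810000 + 0.37·(-0.139370) = -1.861567
t=-0.330000, u=-1.861567: f=-0.067575 → u ← -1.861567 + 0.37·(-0.067575) = -1.886570
t=0.040000, u=-1.886570: f=0.008301 → u ← -1.886570 + 0.37·0.008301 = -1.883498
t=0.410000, u=-1.883498: f=0.084946 → u ← -1.883498 + 0.37·0.084946 = -1.852068
t=0.780000, u=-1.852068: f=0.158907 → u ← -1.852068 + 0.37·0.158907 = -1.793273
u(1.15) ≈ -1.7933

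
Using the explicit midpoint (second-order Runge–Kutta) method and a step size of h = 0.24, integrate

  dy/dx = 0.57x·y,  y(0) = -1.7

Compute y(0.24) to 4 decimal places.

-1.7279

Midpoint: k1 = f(x_n, y_n); k2 = f(x_n + h/2, y_n + (h/2)·k1); y_{n+1} = y_n + h·k2.
x=0.000000, y=-1.700000:
  k1 = f(0.000000, -1.700000) = 0.000000
  k2 = f(0.120000, -1.700000) = -0.116280
  y ← -1.700000 + 0.24·(-0.116280) = -1.727907
y(0.24) ≈ -1.7279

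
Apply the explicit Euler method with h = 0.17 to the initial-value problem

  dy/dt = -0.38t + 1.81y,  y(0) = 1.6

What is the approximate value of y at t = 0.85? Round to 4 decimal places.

Euler: y_{n+1} = y_n + h·f(t_n, y_n).
t=0.000000, y=1.600000: f=2.896000 → y ← 1.600000 + 0.17·2.896000 = 2.092320
t=0.170000, y=2.092320: f=3.722499 → y ← 2.092320 + 0.17·3.722499 = 2.725145
t=0.340000, y=2.725145: f=4.803312 → y ← 2.725145 + 0.17·4.803312 = 3.541708
t=0.510000, y=3.541708: f=6.216691 → y ← 3.541708 + 0.17·6.216691 = 4.598545
t=0.680000, y=4.598545: f=8.064967 → y ← 4.598545 + 0.17·8.064967 = 5.969590
y(0.85) ≈ 5.9696

5.9696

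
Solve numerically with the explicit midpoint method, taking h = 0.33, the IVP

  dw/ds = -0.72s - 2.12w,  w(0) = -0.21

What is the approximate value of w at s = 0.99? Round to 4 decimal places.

Midpoint: k1 = f(s_n, w_n); k2 = f(s_n + h/2, w_n + (h/2)·k1); w_{n+1} = w_n + h·k2.
s=0.000000, w=-0.210000:
  k1 = f(0.000000, -0.210000) = 0.445200
  k2 = f(0.165000, -0.136542) = 0.170669
  w ← -0.210000 + 0.33·0.170669 = -0.153679
s=0.330000, w=-0.153679:
  k1 = f(0.330000, -0.153679) = 0.088200
  k2 = f(0.495000, -0.139126) = -0.061452
  w ← -0.153679 + 0.33·(-0.061452) = -0.173959
s=0.660000, w=-0.173959:
  k1 = f(0.660000, -0.173959) = -0.106408
  k2 = f(0.825000, -0.191516) = -0.187986
  w ← -0.173959 + 0.33·(-0.187986) = -0.235994
w(0.99) ≈ -0.2360

-0.2360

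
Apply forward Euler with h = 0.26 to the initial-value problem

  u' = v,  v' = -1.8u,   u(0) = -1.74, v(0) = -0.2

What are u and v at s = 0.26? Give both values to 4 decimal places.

Euler on (u,v): u_{n+1} = u_n + h·u', v_{n+1} = v_n + h·v'.
0.000000: (-1.740000, -0.200000); f=(-0.200000, 3.132000) → (-1.792000, 0.614320)
(u(0.26), v(0.26)) ≈ (-1.7920, 0.6143)

-1.7920, 0.6143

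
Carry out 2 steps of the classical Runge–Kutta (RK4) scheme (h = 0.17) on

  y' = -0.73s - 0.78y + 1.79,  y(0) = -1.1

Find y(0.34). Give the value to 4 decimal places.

RK4: k1 = f(s_n, y_n); k2 = f(s_n + h/2, y_n + (h/2)·k1); k3 = f(s_n + h/2, y_n + (h/2)·k2); k4 = f(s_n + h, y_n + h·k3); y_{n+1} = y_n + (h/6)·(k1 + 2k2 + 2k3 + k4).
s=0.000000, y=-1.100000:
  k1 = f(0.000000, -1.100000) = 2.648000
  k2 = f(0.085000, -0.874920) = 2.410388
  k3 = f(0.085000, -0.895117) = 2.426141
  k4 = f(0.170000, -0.687556) = 2.202194
  y ← -1.100000 + (0.17/6)·(k1 + 2k2 + 2k3 + k4) = -0.688508
s=0.170000, y=-0.688508:
  k1 = f(0.170000, -0.688508) = 2.202936
  k2 = f(0.255000, -0.501258) = 1.994831
  k3 = f(0.255000, -0.518947) = 2.008629
  k4 = f(0.340000, -0.347041) = 1.812492
  y ← -0.688508 + (0.17/6)·(k1 + 2k2 + 2k3 + k4) = -0.347875
y(0.34) ≈ -0.3479

-0.3479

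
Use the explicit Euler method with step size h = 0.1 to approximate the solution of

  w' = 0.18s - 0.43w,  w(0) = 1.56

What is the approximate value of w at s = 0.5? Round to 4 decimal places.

1.2695

Euler: w_{n+1} = w_n + h·f(s_n, w_n).
s=0.000000, w=1.560000: f=-0.670800 → w ← 1.560000 + 0.1·(-0.670800) = 1.492920
s=0.100000, w=1.492920: f=-0.623956 → w ← 1.492920 + 0.1·(-0.623956) = 1.430524
s=0.200000, w=1.430524: f=-0.579126 → w ← 1.430524 + 0.1·(-0.579126) = 1.372612
s=0.300000, w=1.372612: f=-0.536223 → w ← 1.372612 + 0.1·(-0.536223) = 1.318990
s=0.400000, w=1.318990: f=-0.495166 → w ← 1.318990 + 0.1·(-0.495166) = 1.269473
w(0.5) ≈ 1.2695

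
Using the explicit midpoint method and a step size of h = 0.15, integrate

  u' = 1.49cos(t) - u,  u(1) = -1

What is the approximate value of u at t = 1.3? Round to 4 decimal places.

-0.5891

Midpoint: k1 = f(t_n, u_n); k2 = f(t_n + h/2, u_n + (h/2)·k1); u_{n+1} = u_n + h·k2.
t=1.000000, u=-1.000000:
  k1 = f(1.000000, -1.000000) = 1.805050
  k2 = f(1.075000, -0.864621) = 1.573462
  u ← -1.000000 + 0.15·1.573462 = -0.763981
t=1.150000, u=-0.763981:
  k1 = f(1.150000, -0.763981) = 1.372627
  k2 = f(1.225000, -0.661034) = 1.166063
  u ← -0.763981 + 0.15·1.166063 = -0.589071
u(1.3) ≈ -0.5891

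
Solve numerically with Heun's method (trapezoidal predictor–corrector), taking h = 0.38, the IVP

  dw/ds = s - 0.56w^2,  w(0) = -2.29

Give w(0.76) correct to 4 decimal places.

Heun: k1 = f(s_n, w_n); k2 = f(s_n + h, w_n + h·k1); w_{n+1} = w_n + (h/2)·(k1 + k2).
s=0.000000, w=-2.290000:
  k1 = f(0.000000, -2.290000) = -2.936696
  k2 = f(0.380000, -3.405944) = -6.116256
  w ← -2.290000 + (0.38/2)·(-2.936696 + (-6.116256)) = -4.010061
s=0.380000, w=-4.010061:
  k1 = f(0.380000, -4.010061) = -8.625130
  k2 = f(0.760000, -7.287610) = -28.981187
  w ← -4.010061 + (0.38/2)·(-8.625130 + (-28.981187)) = -11.155261
w(0.76) ≈ -11.1553

-11.1553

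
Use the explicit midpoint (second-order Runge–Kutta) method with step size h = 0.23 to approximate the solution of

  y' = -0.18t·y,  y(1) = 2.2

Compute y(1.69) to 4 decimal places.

1.8609

Midpoint: k1 = f(t_n, y_n); k2 = f(t_n + h/2, y_n + (h/2)·k1); y_{n+1} = y_n + h·k2.
t=1.000000, y=2.200000:
  k1 = f(1.000000, 2.200000) = -0.396000
  k2 = f(1.115000, 2.154460) = -0.432400
  y ← 2.200000 + 0.23·(-0.432400) = 2.100548
t=1.230000, y=2.100548:
  k1 = f(1.230000, 2.100548) = -0.465061
  k2 = f(1.345000, 2.047066) = -0.495595
  y ← 2.100548 + 0.23·(-0.495595) = 1.986561
t=1.460000, y=1.986561:
  k1 = f(1.460000, 1.986561) = -0.522068
  k2 = f(1.575000, 1.926523) = -0.546169
  y ← 1.986561 + 0.23·(-0.546169) = 1.860942
y(1.69) ≈ 1.8609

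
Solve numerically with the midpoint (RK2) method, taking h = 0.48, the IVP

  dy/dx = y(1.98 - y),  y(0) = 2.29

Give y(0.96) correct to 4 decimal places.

2.0674

Midpoint: k1 = f(x_n, y_n); k2 = f(x_n + h/2, y_n + (h/2)·k1); y_{n+1} = y_n + h·k2.
x=0.000000, y=2.290000:
  k1 = f(0.000000, 2.290000) = -0.709900
  k2 = f(0.240000, 2.119624) = -0.295950
  y ← 2.290000 + 0.48·(-0.295950) = 2.147944
x=0.480000, y=2.147944:
  k1 = f(0.480000, 2.147944) = -0.360734
  k2 = f(0.720000, 2.061368) = -0.167729
  y ← 2.147944 + 0.48·(-0.167729) = 2.067434
y(0.96) ≈ 2.0674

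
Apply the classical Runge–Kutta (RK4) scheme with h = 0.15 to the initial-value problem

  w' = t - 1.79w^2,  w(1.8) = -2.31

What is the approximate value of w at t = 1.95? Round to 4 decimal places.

-5.0767

RK4: k1 = f(t_n, w_n); k2 = f(t_n + h/2, w_n + (h/2)·k1); k3 = f(t_n + h/2, w_n + (h/2)·k2); k4 = f(t_n + h, w_n + h·k3); w_{n+1} = w_n + (h/6)·(k1 + 2k2 + 2k3 + k4).
t=1.800000, w=-2.310000:
  k1 = f(1.800000, -2.310000) = -7.751619
  k2 = f(1.875000, -2.891371) = -13.089451
  k3 = f(1.875000, -3.291709) = -17.520271
  k4 = f(1.950000, -4.938041) = -41.697801
  w ← -2.310000 + (0.15/6)·(k1 + 2k2 + 2k3 + k4) = -5.076722
w(1.95) ≈ -5.0767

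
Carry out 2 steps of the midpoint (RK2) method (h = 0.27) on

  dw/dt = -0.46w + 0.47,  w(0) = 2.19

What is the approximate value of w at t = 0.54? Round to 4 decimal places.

1.9337

Midpoint: k1 = f(t_n, w_n); k2 = f(t_n + h/2, w_n + (h/2)·k1); w_{n+1} = w_n + h·k2.
t=0.000000, w=2.190000:
  k1 = f(0.000000, 2.190000) = -0.537400
  k2 = f(0.135000, 2.117451) = -0.504027
  w ← 2.190000 + 0.27·(-0.504027) = 2.053913
t=0.270000, w=2.053913:
  k1 = f(0.270000, 2.053913) = -0.474800
  k2 = f(0.405000, 1.989815) = -0.445315
  w ← 2.053913 + 0.27·(-0.445315) = 1.933678
w(0.54) ≈ 1.9337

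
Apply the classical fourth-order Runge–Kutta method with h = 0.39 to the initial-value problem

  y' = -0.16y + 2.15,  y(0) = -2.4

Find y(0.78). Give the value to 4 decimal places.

RK4: k1 = f(t_n, y_n); k2 = f(t_n + h/2, y_n + (h/2)·k1); k3 = f(t_n + h/2, y_n + (h/2)·k2); k4 = f(t_n + h, y_n + h·k3); y_{n+1} = y_n + (h/6)·(k1 + 2k2 + 2k3 + k4).
t=0.000000, y=-2.400000:
  k1 = f(0.000000, -2.400000) = 2.534000
  k2 = f(0.195000, -1.905870) = 2.454939
  k3 = f(0.195000, -1.921287) = 2.457406
  k4 = f(0.390000, -1.441612) = 2.380658
  y ← -2.400000 + (0.39/6)·(k1 + 2k2 + 2k3 + k4) = -1.441942
t=0.390000, y=-1.441942:
  k1 = f(0.390000, -1.441942) = 2.380711
  k2 = f(0.585000, -0.977704) = 2.306433
  k3 = f(0.585000, -0.992188) = 2.308750
  k4 = f(0.780000, -0.541530) = 2.236645
  y ← -1.441942 + (0.39/6)·(k1 + 2k2 + 2k3 + k4) = -0.541841
y(0.78) ≈ -0.5418

-0.5418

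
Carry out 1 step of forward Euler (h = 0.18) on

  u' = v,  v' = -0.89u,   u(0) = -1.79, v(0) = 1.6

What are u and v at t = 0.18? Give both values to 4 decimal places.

Euler on (u,v): u_{n+1} = u_n + h·u', v_{n+1} = v_n + h·v'.
0.000000: (-1.790000, 1.600000); f=(1.600000, 1.593100) → (-1.502000, 1.886758)
(u(0.18), v(0.18)) ≈ (-1.5020, 1.8868)

-1.5020, 1.8868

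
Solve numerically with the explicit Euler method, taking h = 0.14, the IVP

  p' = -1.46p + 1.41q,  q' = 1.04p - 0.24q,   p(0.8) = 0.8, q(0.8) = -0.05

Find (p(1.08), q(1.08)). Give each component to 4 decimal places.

0.5120, 0.1571

Euler on (p,q): p_{n+1} = p_n + h·p', q_{n+1} = q_n + h·q'.
0.800000: (0.800000, -0.050000); f=(-1.238500, 0.844000) → (0.626610, 0.068160)
0.940000: (0.626610, 0.068160); f=(-0.818745, 0.635316) → (0.511986, 0.157104)
(p(1.08), q(1.08)) ≈ (0.5120, 0.1571)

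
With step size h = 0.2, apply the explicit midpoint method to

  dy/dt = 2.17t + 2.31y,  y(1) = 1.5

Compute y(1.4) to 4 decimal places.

Midpoint: k1 = f(t_n, y_n); k2 = f(t_n + h/2, y_n + (h/2)·k1); y_{n+1} = y_n + h·k2.
t=1.000000, y=1.500000:
  k1 = f(1.000000, 1.500000) = 5.635000
  k2 = f(1.100000, 2.063500) = 7.153685
  y ← 1.500000 + 0.2·7.153685 = 2.930737
t=1.200000, y=2.930737:
  k1 = f(1.200000, 2.930737) = 9.374002
  k2 = f(1.300000, 3.868137) = 11.756397
  y ← 2.930737 + 0.2·11.756397 = 5.282016
y(1.4) ≈ 5.2820

5.2820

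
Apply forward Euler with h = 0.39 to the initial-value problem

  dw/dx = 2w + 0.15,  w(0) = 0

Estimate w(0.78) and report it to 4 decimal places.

0.1626

Euler: w_{n+1} = w_n + h·f(x_n, w_n).
x=0.000000, w=0.000000: f=0.150000 → w ← 0.000000 + 0.39·0.150000 = 0.058500
x=0.390000, w=0.058500: f=0.267000 → w ← 0.058500 + 0.39·0.267000 = 0.162630
w(0.78) ≈ 0.1626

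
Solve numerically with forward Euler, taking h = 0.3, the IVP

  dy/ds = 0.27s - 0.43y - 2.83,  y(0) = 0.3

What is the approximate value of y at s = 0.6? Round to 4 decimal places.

Euler: y_{n+1} = y_n + h·f(s_n, y_n).
s=0.000000, y=0.300000: f=-2.959000 → y ← 0.300000 + 0.3·(-2.959000) = -0.587700
s=0.300000, y=-0.587700: f=-2.496289 → y ← -0.587700 + 0.3·(-2.496289) = -1.336587
y(0.6) ≈ -1.3366

-1.3366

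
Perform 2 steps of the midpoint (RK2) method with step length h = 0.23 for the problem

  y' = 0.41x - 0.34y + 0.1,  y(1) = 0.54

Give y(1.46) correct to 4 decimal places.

Midpoint: k1 = f(x_n, y_n); k2 = f(x_n + h/2, y_n + (h/2)·k1); y_{n+1} = y_n + h·k2.
x=1.000000, y=0.540000:
  k1 = f(1.000000, 0.540000) = 0.326400
  k2 = f(1.115000, 0.577536) = 0.360788
  y ← 0.540000 + 0.23·0.360788 = 0.622981
x=1.230000, y=0.622981:
  k1 = f(1.230000, 0.622981) = 0.392486
  k2 = f(1.345000, 0.668117) = 0.424290
  y ← 0.622981 + 0.23·0.424290 = 0.720568
y(1.46) ≈ 0.7206

0.7206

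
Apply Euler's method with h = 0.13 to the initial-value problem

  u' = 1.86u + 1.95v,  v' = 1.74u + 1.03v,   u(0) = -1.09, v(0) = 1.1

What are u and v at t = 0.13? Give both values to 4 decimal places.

Euler on (u,v): u_{n+1} = u_n + h·u', v_{n+1} = v_n + h·v'.
0.000000: (-1.090000, 1.100000); f=(0.117600, -0.763600) → (-1.074712, 1.000732)
(u(0.13), v(0.13)) ≈ (-1.0747, 1.0007)

-1.0747, 1.0007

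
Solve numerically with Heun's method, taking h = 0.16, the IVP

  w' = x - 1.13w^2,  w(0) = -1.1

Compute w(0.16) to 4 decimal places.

-1.3538

Heun: k1 = f(x_n, w_n); k2 = f(x_n + h, w_n + h·k1); w_{n+1} = w_n + (h/2)·(k1 + k2).
x=0.000000, w=-1.100000:
  k1 = f(0.000000, -1.100000) = -1.367300
  k2 = f(0.160000, -1.318768) = -1.805238
  w ← -1.100000 + (0.16/2)·(-1.367300 + (-1.805238)) = -1.353803
w(0.16) ≈ -1.3538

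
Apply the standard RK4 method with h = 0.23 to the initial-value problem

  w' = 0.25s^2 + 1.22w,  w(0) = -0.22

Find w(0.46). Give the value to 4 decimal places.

-0.3762

RK4: k1 = f(s_n, w_n); k2 = f(s_n + h/2, w_n + (h/2)·k1); k3 = f(s_n + h/2, w_n + (h/2)·k2); k4 = f(s_n + h, w_n + h·k3); w_{n+1} = w_n + (h/6)·(k1 + 2k2 + 2k3 + k4).
s=0.000000, w=-0.220000:
  k1 = f(0.000000, -0.220000) = -0.268400
  k2 = f(0.115000, -0.250866) = -0.302750
  k3 = f(0.115000, -0.254816) = -0.307570
  k4 = f(0.230000, -0.290741) = -0.341479
  w ← -0.220000 + (0.23/6)·(k1 + 2k2 + 2k3 + k4) = -0.290170
s=0.230000, w=-0.290170:
  k1 = f(0.230000, -0.290170) = -0.340782
  k2 = f(0.345000, -0.329360) = -0.372063
  k3 = f(0.345000, -0.332957) = -0.376451
  k4 = f(0.460000, -0.376754) = -0.406740
  w ← -0.290170 + (0.23/6)·(k1 + 2k2 + 2k3 + k4) = -0.376211
w(0.46) ≈ -0.3762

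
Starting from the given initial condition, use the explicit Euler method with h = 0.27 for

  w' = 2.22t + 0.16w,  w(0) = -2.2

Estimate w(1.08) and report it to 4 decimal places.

Euler: w_{n+1} = w_n + h·f(t_n, w_n).
t=0.000000, w=-2.200000: f=-0.352000 → w ← -2.200000 + 0.27·(-0.352000) = -2.295040
t=0.270000, w=-2.295040: f=0.232194 → w ← -2.295040 + 0.27·0.232194 = -2.232348
t=0.540000, w=-2.232348: f=0.841624 → w ← -2.232348 + 0.27·0.841624 = -2.005109
t=0.810000, w=-2.005109: f=1.477383 → w ← -2.005109 + 0.27·1.477383 = -1.606216
w(1.08) ≈ -1.6062

-1.6062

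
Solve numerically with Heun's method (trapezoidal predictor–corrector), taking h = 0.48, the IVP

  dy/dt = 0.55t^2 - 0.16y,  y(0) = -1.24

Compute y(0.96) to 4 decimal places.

-0.8857

Heun: k1 = f(t_n, y_n); k2 = f(t_n + h, y_n + h·k1); y_{n+1} = y_n + (h/2)·(k1 + k2).
t=0.000000, y=-1.240000:
  k1 = f(0.000000, -1.240000) = 0.198400
  k2 = f(0.480000, -1.144768) = 0.309883
  y ← -1.240000 + (0.48/2)·(0.198400 + 0.309883) = -1.118012
t=0.480000, y=-1.118012:
  k1 = f(0.480000, -1.118012) = 0.305602
  k2 = f(0.960000, -0.971323) = 0.662292
  y ← -1.118012 + (0.48/2)·(0.305602 + 0.662292) = -0.885718
y(0.96) ≈ -0.8857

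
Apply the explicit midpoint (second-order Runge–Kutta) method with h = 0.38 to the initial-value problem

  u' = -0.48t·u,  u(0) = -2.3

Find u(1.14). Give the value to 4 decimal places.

Midpoint: k1 = f(t_n, u_n); k2 = f(t_n + h/2, u_n + (h/2)·k1); u_{n+1} = u_n + h·k2.
t=0.000000, u=-2.300000:
  k1 = f(0.000000, -2.300000) = 0.000000
  k2 = f(0.190000, -2.300000) = 0.209760
  u ← -2.300000 + 0.38·0.209760 = -2.220291
t=0.380000, u=-2.220291:
  k1 = f(0.380000, -2.220291) = 0.404981
  k2 = f(0.570000, -2.143345) = 0.586419
  u ← -2.220291 + 0.38·0.586419 = -1.997452
t=0.760000, u=-1.997452:
  k1 = f(0.760000, -1.997452) = 0.728670
  k2 = f(0.950000, -1.859005) = 0.847706
  u ← -1.997452 + 0.38·0.847706 = -1.675324
u(1.14) ≈ -1.6753

-1.6753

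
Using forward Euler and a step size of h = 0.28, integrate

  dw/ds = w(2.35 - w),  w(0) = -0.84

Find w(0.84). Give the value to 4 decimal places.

Euler: w_{n+1} = w_n + h·f(s_n, w_n).
s=0.000000, w=-0.840000: f=-2.679600 → w ← -0.840000 + 0.28·(-2.679600) = -1.590288
s=0.280000, w=-1.590288: f=-6.266193 → w ← -1.590288 + 0.28·(-6.266193) = -3.344822
s=0.560000, w=-3.344822: f=-19.048166 → w ← -3.344822 + 0.28·(-19.048166) = -8.678308
w(0.84) ≈ -8.6783

-8.6783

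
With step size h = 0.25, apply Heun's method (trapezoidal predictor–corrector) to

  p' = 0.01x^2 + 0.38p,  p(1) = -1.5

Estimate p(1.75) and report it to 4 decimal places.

Heun: k1 = f(x_n, p_n); k2 = f(x_n + h, p_n + h·k1); p_{n+1} = p_n + (h/2)·(k1 + k2).
x=1.000000, p=-1.500000:
  k1 = f(1.000000, -1.500000) = -0.560000
  k2 = f(1.250000, -1.640000) = -0.607575
  p ← -1.500000 + (0.25/2)·(-0.560000 + (-0.607575)) = -1.645947
x=1.250000, p=-1.645947:
  k1 = f(1.250000, -1.645947) = -0.609835
  k2 = f(1.500000, -1.798406) = -0.660894
  p ← -1.645947 + (0.25/2)·(-0.609835 + (-0.660894)) = -1.804788
x=1.500000, p=-1.804788:
  k1 = f(1.500000, -1.804788) = -0.663319
  k2 = f(1.750000, -1.970618) = -0.718210
  p ← -1.804788 + (0.25/2)·(-0.663319 + (-0.718210)) = -1.977479
p(1.75) ≈ -1.9775

-1.9775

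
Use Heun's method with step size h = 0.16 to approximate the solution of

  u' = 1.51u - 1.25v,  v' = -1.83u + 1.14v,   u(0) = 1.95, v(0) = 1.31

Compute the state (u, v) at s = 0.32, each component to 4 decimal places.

Heun on (u,v): k1 = f(s_n, state_n); k2 = f(s_n + h, state_n + h·k1); state_{n+1} = state_n + (h/2)·(k1 + k2).
0.000000: (1.950000, 1.310000)
  k1 = (1.307000, -2.075100)
  predictor → (2.159120, 0.977984)
  k2 = (2.037791, -2.836288)
  → (2.217583, 0.917089)
0.160000: (2.217583, 0.917089)
  k1 = (2.202190, -3.012696)
  predictor → (2.569934, 0.435058)
  k2 = (3.336778, -4.207013)
  → (2.660701, 0.339512)
(u(0.32), v(0.32)) ≈ (2.6607, 0.3395)

2.6607, 0.3395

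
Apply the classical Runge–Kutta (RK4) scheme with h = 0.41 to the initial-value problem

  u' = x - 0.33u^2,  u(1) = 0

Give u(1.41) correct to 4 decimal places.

RK4: k1 = f(x_n, u_n); k2 = f(x_n + h/2, u_n + (h/2)·k1); k3 = f(x_n + h/2, u_n + (h/2)·k2); k4 = f(x_n + h, u_n + h·k3); u_{n+1} = u_n + (h/6)·(k1 + 2k2 + 2k3 + k4).
x=1.000000, u=0.000000:
  k1 = f(1.000000, 0.000000) = 1.000000
  k2 = f(1.205000, 0.205000) = 1.191132
  k3 = f(1.205000, 0.244182) = 1.185324
  k4 = f(1.410000, 0.485983) = 1.332061
  u ← 0.000000 + (0.41/6)·(k1 + 2k2 + 2k3 + k4) = 0.484140
u(1.41) ≈ 0.4841

0.4841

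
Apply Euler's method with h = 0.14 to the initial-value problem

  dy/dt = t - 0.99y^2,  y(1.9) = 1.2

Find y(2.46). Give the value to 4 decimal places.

Euler: y_{n+1} = y_n + h·f(t_n, y_n).
t=1.900000, y=1.200000: f=0.474400 → y ← 1.200000 + 0.14·0.474400 = 1.266416
t=2.040000, y=1.266416: f=0.452229 → y ← 1.266416 + 0.14·0.452229 = 1.329728
t=2.180000, y=1.329728: f=0.429505 → y ← 1.329728 + 0.14·0.429505 = 1.389859
t=2.320000, y=1.389859: f=0.407610 → y ← 1.389859 + 0.14·0.407610 = 1.446924
y(2.46) ≈ 1.4469

1.4469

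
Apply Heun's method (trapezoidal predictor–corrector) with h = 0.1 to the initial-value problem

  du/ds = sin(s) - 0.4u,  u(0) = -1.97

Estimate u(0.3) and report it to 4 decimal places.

Heun: k1 = f(s_n, u_n); k2 = f(s_n + h, u_n + h·k1); u_{n+1} = u_n + (h/2)·(k1 + k2).
s=0.000000, u=-1.970000:
  k1 = f(0.000000, -1.970000) = 0.788000
  k2 = f(0.100000, -1.891200) = 0.856313
  u ← -1.970000 + (0.1/2)·(0.788000 + 0.856313) = -1.887784
s=0.100000, u=-1.887784:
  k1 = f(0.100000, -1.887784) = 0.854947
  k2 = f(0.200000, -1.802290) = 0.919585
  u ← -1.887784 + (0.1/2)·(0.854947 + 0.919585) = -1.799058
s=0.200000, u=-1.799058:
  k1 = f(0.200000, -1.799058) = 0.918292
  k2 = f(0.300000, -1.707228) = 0.978412
  u ← -1.799058 + (0.1/2)·(0.918292 + 0.978412) = -1.704223
u(0.3) ≈ -1.7042

-1.7042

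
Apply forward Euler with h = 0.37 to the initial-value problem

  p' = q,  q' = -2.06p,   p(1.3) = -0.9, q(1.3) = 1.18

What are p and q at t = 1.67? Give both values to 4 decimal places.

-0.4634, 1.8660

Euler on (p,q): p_{n+1} = p_n + h·p', q_{n+1} = q_n + h·q'.
1.300000: (-0.900000, 1.180000); f=(1.180000, 1.854000) → (-0.463400, 1.865980)
(p(1.67), q(1.67)) ≈ (-0.4634, 1.8660)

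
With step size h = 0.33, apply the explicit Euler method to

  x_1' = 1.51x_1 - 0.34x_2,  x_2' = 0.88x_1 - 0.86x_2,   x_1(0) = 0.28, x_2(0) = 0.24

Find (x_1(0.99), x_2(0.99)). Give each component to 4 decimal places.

0.8056, 0.3741

Euler on (x_1,x_2): x_1_{n+1} = x_1_n + h·x_1', x_2_{n+1} = x_2_n + h·x_2'.
0.000000: (0.280000, 0.240000); f=(0.341200, 0.040000) → (0.392596, 0.253200)
0.330000: (0.392596, 0.253200); f=(0.506732, 0.127732) → (0.559818, 0.295352)
0.660000: (0.559818, 0.295352); f=(0.744905, 0.238637) → (0.805636, 0.374102)
(x_1(0.99), x_2(0.99)) ≈ (0.8056, 0.3741)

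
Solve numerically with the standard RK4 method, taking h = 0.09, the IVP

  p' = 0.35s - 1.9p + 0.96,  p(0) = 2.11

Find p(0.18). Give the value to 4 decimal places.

1.6503

RK4: k1 = f(s_n, p_n); k2 = f(s_n + h/2, p_n + (h/2)·k1); k3 = f(s_n + h/2, p_n + (h/2)·k2); k4 = f(s_n + h, p_n + h·k3); p_{n+1} = p_n + (h/6)·(k1 + 2k2 + 2k3 + k4).
s=0.000000, p=2.110000:
  k1 = f(0.000000, 2.110000) = -3.049000
  k2 = f(0.045000, 1.972795) = -2.772560
  k3 = f(0.045000, 1.985235) = -2.796196
  k4 = f(0.090000, 1.858342) = -2.539350
  p ← 2.110000 + (0.09/6)·(k1 + 2k2 + 2k3 + k4) = 1.859112
s=0.090000, p=1.859112:
  k1 = f(0.090000, 1.859112) = -2.540813
  k2 = f(0.135000, 1.744775) = -2.307823
  k3 = f(0.135000, 1.755260) = -2.327744
  k4 = f(0.180000, 1.649615) = -2.111269
  p ← 1.859112 + (0.09/6)·(k1 + 2k2 + 2k3 + k4) = 1.650264
p(0.18) ≈ 1.6503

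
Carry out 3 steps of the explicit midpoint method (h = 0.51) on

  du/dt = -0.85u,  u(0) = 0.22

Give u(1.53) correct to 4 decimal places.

Midpoint: k1 = f(t_n, u_n); k2 = f(t_n + h/2, u_n + (h/2)·k1); u_{n+1} = u_n + h·k2.
t=0.000000, u=0.220000:
  k1 = f(0.000000, 0.220000) = -0.187000
  k2 = f(0.255000, 0.172315) = -0.146468
  u ← 0.220000 + 0.51·(-0.146468) = 0.145301
t=0.510000, u=0.145301:
  k1 = f(0.510000, 0.145301) = -0.123506
  k2 = f(0.765000, 0.113807) = -0.096736
  u ← 0.145301 + 0.51·(-0.096736) = 0.095966
t=1.020000, u=0.095966:
  k1 = f(1.020000, 0.095966) = -0.081571
  k2 = f(1.275000, 0.075165) = -0.063891
  u ← 0.095966 + 0.51·(-0.063891) = 0.063382
u(1.53) ≈ 0.0634

0.0634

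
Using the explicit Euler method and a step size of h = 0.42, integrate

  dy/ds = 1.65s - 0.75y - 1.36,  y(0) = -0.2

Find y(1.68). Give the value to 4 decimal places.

-0.0496

Euler: y_{n+1} = y_n + h·f(s_n, y_n).
s=0.000000, y=-0.200000: f=-1.210000 → y ← -0.200000 + 0.42·(-1.210000) = -0.708200
s=0.420000, y=-0.708200: f=-0.135850 → y ← -0.708200 + 0.42·(-0.135850) = -0.765257
s=0.840000, y=-0.765257: f=0.599943 → y ← -0.765257 + 0.42·0.599943 = -0.513281
s=1.260000, y=-0.513281: f=1.103961 → y ← -0.513281 + 0.42·1.103961 = -0.049618
y(1.68) ≈ -0.0496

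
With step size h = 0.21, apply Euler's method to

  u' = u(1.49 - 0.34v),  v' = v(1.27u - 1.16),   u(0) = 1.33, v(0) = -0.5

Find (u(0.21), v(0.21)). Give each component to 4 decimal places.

Euler on (u,v): u_{n+1} = u_n + h·u', v_{n+1} = v_n + h·v'.
0.000000: (1.330000, -0.500000); f=(2.207800, -0.264550) → (1.793638, -0.555555)
(u(0.21), v(0.21)) ≈ (1.7936, -0.5556)

1.7936, -0.5556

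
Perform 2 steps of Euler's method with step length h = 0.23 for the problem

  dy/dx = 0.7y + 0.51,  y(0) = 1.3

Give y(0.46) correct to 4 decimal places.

2.0058

Euler: y_{n+1} = y_n + h·f(x_n, y_n).
x=0.000000, y=1.300000: f=1.420000 → y ← 1.300000 + 0.23·1.420000 = 1.626600
x=0.230000, y=1.626600: f=1.648620 → y ← 1.626600 + 0.23·1.648620 = 2.005783
y(0.46) ≈ 2.0058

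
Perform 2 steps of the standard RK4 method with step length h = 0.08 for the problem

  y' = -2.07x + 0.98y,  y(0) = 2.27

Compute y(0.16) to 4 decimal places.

RK4: k1 = f(x_n, y_n); k2 = f(x_n + h/2, y_n + (h/2)·k1); k3 = f(x_n + h/2, y_n + (h/2)·k2); k4 = f(x_n + h, y_n + h·k3); y_{n+1} = y_n + (h/6)·(k1 + 2k2 + 2k3 + k4).
x=0.000000, y=2.270000:
  k1 = f(0.000000, 2.270000) = 2.224600
  k2 = f(0.040000, 2.358984) = 2.229004
  k3 = f(0.040000, 2.359160) = 2.229177
  k4 = f(0.080000, 2.448334) = 2.233767
  y ← 2.270000 + (0.08/6)·(k1 + 2k2 + 2k3 + k4) = 2.448330
x=0.080000, y=2.448330:
  k1 = f(0.080000, 2.448330) = 2.233763
  k2 = f(0.120000, 2.537680) = 2.238527
  k3 = f(0.120000, 2.537871) = 2.238713
  k4 = f(0.160000, 2.627427) = 2.243678
  y ← 2.448330 + (0.08/6)·(k1 + 2k2 + 2k3 + k4) = 2.627422
y(0.16) ≈ 2.6274

2.6274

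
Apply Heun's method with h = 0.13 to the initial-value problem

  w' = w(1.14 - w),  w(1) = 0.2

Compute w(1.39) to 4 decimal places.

0.2839

Heun: k1 = f(t_n, w_n); k2 = f(t_n + h, w_n + h·k1); w_{n+1} = w_n + (h/2)·(k1 + k2).
t=1.000000, w=0.200000:
  k1 = f(1.000000, 0.200000) = 0.188000
  k2 = f(1.130000, 0.224440) = 0.205488
  w ← 0.200000 + (0.13/2)·(0.188000 + 0.205488) = 0.225577
t=1.130000, w=0.225577:
  k1 = f(1.130000, 0.225577) = 0.206273
  k2 = f(1.260000, 0.252392) = 0.224025
  w ← 0.225577 + (0.13/2)·(0.206273 + 0.224025) = 0.253546
t=1.260000, w=0.253546:
  k1 = f(1.260000, 0.253546) = 0.224757
  k2 = f(1.390000, 0.282765) = 0.242396
  w ← 0.253546 + (0.13/2)·(0.224757 + 0.242396) = 0.283911
w(1.39) ≈ 0.2839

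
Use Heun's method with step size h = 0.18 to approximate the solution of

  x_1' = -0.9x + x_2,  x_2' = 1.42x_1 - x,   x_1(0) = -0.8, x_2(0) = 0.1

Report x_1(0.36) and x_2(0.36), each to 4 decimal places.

Heun on (x_1,x_2): k1 = f(x_n, state_n); k2 = f(x_n + h, state_n + h·k1); state_{n+1} = state_n + (h/2)·(k1 + k2).
0.000000: (-0.800000, 0.100000)
  k1 = (0.100000, -1.136000)
  predictor → (-0.782000, -0.104480)
  k2 = (-0.266480, -1.290440)
  → (-0.814983, -0.118380)
0.180000: (-0.814983, -0.118380)
  k1 = (-0.280380, -1.337276)
  predictor → (-0.865452, -0.359089)
  k2 = (-0.683089, -1.588941)
  → (-0.901695, -0.381739)
(x_1(0.36), x_2(0.36)) ≈ (-0.9017, -0.3817)

-0.9017, -0.3817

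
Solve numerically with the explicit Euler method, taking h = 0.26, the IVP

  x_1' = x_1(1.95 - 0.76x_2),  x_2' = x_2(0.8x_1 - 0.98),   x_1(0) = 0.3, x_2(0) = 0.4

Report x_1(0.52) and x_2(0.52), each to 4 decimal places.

0.6182, 0.2695

Euler on (x_1,x_2): x_1_{n+1} = x_1_n + h·x_1', x_2_{n+1} = x_2_n + h·x_2'.
0.000000: (0.300000, 0.400000); f=(0.493800, -0.296000) → (0.428388, 0.323040)
0.260000: (0.428388, 0.323040); f=(0.730183, -0.205870) → (0.618236, 0.269514)
(x_1(0.52), x_2(0.52)) ≈ (0.6182, 0.2695)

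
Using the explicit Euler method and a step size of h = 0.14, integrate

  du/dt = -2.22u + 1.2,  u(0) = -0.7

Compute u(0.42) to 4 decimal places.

0.1344

Euler: u_{n+1} = u_n + h·f(t_n, u_n).
t=0.000000, u=-0.700000: f=2.754000 → u ← -0.700000 + 0.14·2.754000 = -0.314440
t=0.140000, u=-0.314440: f=1.898057 → u ← -0.314440 + 0.14·1.898057 = -0.048712
t=0.280000, u=-0.048712: f=1.308141 → u ← -0.048712 + 0.14·1.308141 = 0.134428
u(0.42) ≈ 0.1344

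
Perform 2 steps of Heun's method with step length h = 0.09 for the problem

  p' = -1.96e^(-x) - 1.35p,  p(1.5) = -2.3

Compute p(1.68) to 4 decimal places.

-1.8685

Heun: k1 = f(x_n, p_n); k2 = f(x_n + h, p_n + h·k1); p_{n+1} = p_n + (h/2)·(k1 + k2).
x=1.500000, p=-2.300000:
  k1 = f(1.500000, -2.300000) = 2.667665
  k2 = f(1.590000, -2.059910) = 2.381185
  p ← -2.300000 + (0.09/2)·(2.667665 + 2.381185) = -2.072802
x=1.590000, p=-2.072802:
  k1 = f(1.590000, -2.072802) = 2.398588
  k2 = f(1.680000, -1.856929) = 2.141561
  p ← -2.072802 + (0.09/2)·(2.398588 + 2.141561) = -1.868495
p(1.68) ≈ -1.8685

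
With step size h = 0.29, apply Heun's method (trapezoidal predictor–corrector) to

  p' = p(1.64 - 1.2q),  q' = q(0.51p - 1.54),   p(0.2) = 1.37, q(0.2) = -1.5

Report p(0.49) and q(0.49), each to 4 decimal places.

Heun on (p,q): k1 = f(t_n, state_n); k2 = f(t_n + h, state_n + h·k1); state_{n+1} = state_n + (h/2)·(k1 + k2).
0.200000: (1.370000, -1.500000)
  k1 = (4.712800, 1.261950)
  predictor → (2.736712, -1.134035)
  k2 = (8.212439, 0.163615)
  → (3.244160, -1.293293)
(p(0.49), q(0.49)) ≈ (3.2442, -1.2933)

3.2442, -1.2933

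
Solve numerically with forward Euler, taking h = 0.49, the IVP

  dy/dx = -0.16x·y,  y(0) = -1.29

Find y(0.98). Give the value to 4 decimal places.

-1.2404

Euler: y_{n+1} = y_n + h·f(x_n, y_n).
x=0.000000, y=-1.290000: f=0.000000 → y ← -1.290000 + 0.49·0.000000 = -1.290000
x=0.490000, y=-1.290000: f=0.101136 → y ← -1.290000 + 0.49·0.101136 = -1.240443
y(0.98) ≈ -1.2404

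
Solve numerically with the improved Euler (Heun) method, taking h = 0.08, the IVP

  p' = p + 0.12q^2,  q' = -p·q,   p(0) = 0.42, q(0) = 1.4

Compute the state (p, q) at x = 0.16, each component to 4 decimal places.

0.5309, 1.2978

Heun on (p,q): k1 = f(x_n, state_n); k2 = f(x_n + h, state_n + h·k1); state_{n+1} = state_n + (h/2)·(k1 + k2).
0.000000: (0.420000, 1.400000)
  k1 = (0.655200, -0.588000)
  predictor → (0.472416, 1.352960)
  k2 = (0.692076, -0.639160)
  → (0.473891, 1.350914)
0.080000: (0.473891, 1.350914)
  k1 = (0.692887, -0.640186)
  predictor → (0.529322, 1.299699)
  k2 = (0.732028, -0.687959)
  → (0.530888, 1.297788)
(p(0.16), q(0.16)) ≈ (0.5309, 1.2978)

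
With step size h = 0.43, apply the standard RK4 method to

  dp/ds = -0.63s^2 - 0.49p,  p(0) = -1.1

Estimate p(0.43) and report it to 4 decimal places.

RK4: k1 = f(s_n, p_n); k2 = f(s_n + h/2, p_n + (h/2)·k1); k3 = f(s_n + h/2, p_n + (h/2)·k2); k4 = f(s_n + h, p_n + h·k3); p_{n+1} = p_n + (h/6)·(k1 + 2k2 + 2k3 + k4).
s=0.000000, p=-1.100000:
  k1 = f(0.000000, -1.100000) = 0.539000
  k2 = f(0.215000, -0.984115) = 0.453095
  k3 = f(0.215000, -1.002585) = 0.462145
  k4 = f(0.430000, -0.901278) = 0.325139
  p ← -1.100000 + (0.43/6)·(k1 + 2k2 + 2k3 + k4) = -0.906886
p(0.43) ≈ -0.9069

-0.9069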